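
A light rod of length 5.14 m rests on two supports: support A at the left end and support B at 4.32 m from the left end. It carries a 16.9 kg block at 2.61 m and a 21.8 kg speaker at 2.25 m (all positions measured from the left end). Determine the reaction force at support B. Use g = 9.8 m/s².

Taking torques about support A:
Block: 16.9 × 9.8 = 165.6 N down at 2.61 m → arm 2.61 m, τ = 165.6 × 2.61 = 432.2 N·m clockwise.
Speaker: 21.8 × 9.8 = 213.6 N down at 2.25 m → arm 2.25 m, τ = 213.6 × 2.25 = 480.6 N·m clockwise.
Net load moment about support A = 912.8 N·m clockwise.
Reaction R at support B is upward at 4.32 m, arm 4.32 m → moment R × 4.32 counterclockwise.
Στ = 0 ⇒ R × 4.32 = 912.8 ⇒ R = 211 N.

R_B ≈ 211 N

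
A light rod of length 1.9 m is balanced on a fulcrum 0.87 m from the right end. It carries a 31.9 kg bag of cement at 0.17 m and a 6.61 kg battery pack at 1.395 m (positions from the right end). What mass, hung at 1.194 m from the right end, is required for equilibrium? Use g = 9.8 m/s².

m ≈ 58.2 kg

Taking torques about the fulcrum (at 0.87 m from the right end):
Bag of cement: 31.9 × 9.8 = 312.6 N down at 0.17 m → arm 0.7 m, τ = 312.6 × 0.7 = 218.8 N·m clockwise.
Battery pack: 6.61 × 9.8 = 64.78 N down at 1.395 m → arm 0.525 m, τ = 64.78 × 0.525 = 34.01 N·m counterclockwise.
Net moment of known loads = 184.8 N·m clockwise.
An unknown mass m at 1.194 m has arm 0.324 m; its moment is m·g·0.324 counterclockwise.
Στ = 0 ⇒ m × 9.8 × 0.324 = 184.8 ⇒ m = 184.8 / (9.8 × 0.324) = 58.2 kg.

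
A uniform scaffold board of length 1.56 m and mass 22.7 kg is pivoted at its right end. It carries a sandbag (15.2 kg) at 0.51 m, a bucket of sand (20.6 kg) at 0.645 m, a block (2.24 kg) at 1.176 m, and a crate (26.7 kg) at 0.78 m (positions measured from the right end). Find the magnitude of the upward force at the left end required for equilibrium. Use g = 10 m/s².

Take moments about the right end.
Beam weight: 22.7 × 10 = 227 N down at 0.78 m → arm 0.78 m, τ = 227 × 0.78 = 177.1 N·m counterclockwise.
Sandbag: 15.2 × 10 = 152 N down at 0.51 m → arm 0.51 m, τ = 152 × 0.51 = 77.52 N·m counterclockwise.
Bucket of sand: 20.6 × 10 = 206 N down at 0.645 m → arm 0.645 m, τ = 206 × 0.645 = 132.9 N·m counterclockwise.
Block: 2.24 × 10 = 22.4 N down at 1.176 m → arm 1.176 m, τ = 22.4 × 1.176 = 26.34 N·m counterclockwise.
Crate: 26.7 × 10 = 267 N down at 0.78 m → arm 0.78 m, τ = 267 × 0.78 = 208.3 N·m counterclockwise.
Net moment of the loads = 622.2 N·m counterclockwise.
The upward force F acts at the left end, arm 1.56 m, giving F × 1.56 clockwise.
Στ = 0 ⇒ F × 1.56 = 622.2 ⇒ F = 622.2 / 1.56 = 399 N.

F ≈ 399 N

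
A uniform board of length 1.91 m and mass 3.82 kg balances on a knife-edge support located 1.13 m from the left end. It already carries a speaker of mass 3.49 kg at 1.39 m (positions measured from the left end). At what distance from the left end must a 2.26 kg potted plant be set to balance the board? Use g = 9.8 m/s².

x ≈ 1.02 m from the left end

Taking torques about the knife-edge support (at 1.13 m from the left end):
Beam weight: 3.82 × 9.8 = 37.44 N down at 0.955 m → arm 0.175 m, τ = 37.44 × 0.175 = 6.552 N·m counterclockwise.
Speaker: 3.49 × 9.8 = 34.2 N down at 1.39 m → arm 0.26 m, τ = 34.2 × 0.26 = 8.892 N·m clockwise.
Net moment of existing loads = 2.34 N·m clockwise.
The potted plant weighs 2.26 × 9.8 = 22.15 N and must supply an equal counterclockwise moment, so its lever arm about the knife-edge support is 2.34 / 22.15 = 0.106 m.
That puts it at 1.13 − 0.106 = 1.02 m from the left end.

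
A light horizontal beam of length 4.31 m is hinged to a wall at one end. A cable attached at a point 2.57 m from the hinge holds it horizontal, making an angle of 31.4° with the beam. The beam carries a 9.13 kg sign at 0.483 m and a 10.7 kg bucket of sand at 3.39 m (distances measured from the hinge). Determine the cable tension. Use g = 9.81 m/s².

Take moments about the hinge.
Sign: 9.13 × 9.81 = 89.57 N down at 0.483 m → arm 0.483 m, τ = 89.57 × 0.483 = 43.26 N·m clockwise.
Bucket of sand: 10.7 × 9.81 = 105 N down at 3.39 m → arm 3.39 m, τ = 105 × 3.39 = 355.9 N·m clockwise.
Total clockwise load moment = 399.2 N·m.
The cable tension T acts at 2.57 m; only its component perpendicular to the beam, T sinθ, produces torque. sin 31.4° = 0.521.
Στ = 0 ⇒ T × 2.57 × 0.521 = 399.2 ⇒ T = 399.2 / 1.339 = 298 N.

T ≈ 298 N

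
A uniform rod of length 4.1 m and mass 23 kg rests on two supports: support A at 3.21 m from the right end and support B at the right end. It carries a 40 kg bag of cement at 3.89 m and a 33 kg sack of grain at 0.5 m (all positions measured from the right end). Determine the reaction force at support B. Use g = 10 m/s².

R_B ≈ 277 N

Taking torques about support A:
Beam weight: 23 × 10 = 230 N down at 2.05 m → arm 1.16 m, τ = 230 × 1.16 = 266.8 N·m clockwise.
Bag of cement: 40 × 10 = 400 N down at 3.89 m → arm 0.68 m, τ = 400 × 0.68 = 272 N·m counterclockwise.
Sack of grain: 33 × 10 = 330 N down at 0.5 m → arm 2.71 m, τ = 330 × 2.71 = 894.3 N·m clockwise.
Net load moment about support A = 889.1 N·m clockwise.
Reaction R at support B is upward at 0 m, arm 3.21 m → moment R × 3.21 counterclockwise.
Balancing moments: R × 3.21 = 889.1, giving R = 277 N.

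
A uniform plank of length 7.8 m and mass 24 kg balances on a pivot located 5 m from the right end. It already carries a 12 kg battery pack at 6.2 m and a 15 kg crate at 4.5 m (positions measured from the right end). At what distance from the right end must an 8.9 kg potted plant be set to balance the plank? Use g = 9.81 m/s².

x ≈ 7.19 m from the right end

Choose the pivot (at 5 m from the right end) as the axis so the support reaction has zero arm there.
Beam weight: 24 × 9.81 = 235.4 N down at 3.9 m → arm 1.1 m, τ = 235.4 × 1.1 = 258.9 N·m clockwise.
Battery pack: 12 × 9.81 = 117.7 N down at 6.2 m → arm 1.2 m, τ = 117.7 × 1.2 = 141.2 N·m counterclockwise.
Crate: 15 × 9.81 = 147.2 N down at 4.5 m → arm 0.5 m, τ = 147.2 × 0.5 = 73.6 N·m clockwise.
Net moment of existing loads = 191.3 N·m clockwise.
The potted plant weighs 8.9 × 9.81 = 87.31 N and must supply an equal counterclockwise moment, so its lever arm about the pivot is 191.3 / 87.31 = 2.19 m.
That puts it at 5 + 2.19 = 7.19 m from the right end.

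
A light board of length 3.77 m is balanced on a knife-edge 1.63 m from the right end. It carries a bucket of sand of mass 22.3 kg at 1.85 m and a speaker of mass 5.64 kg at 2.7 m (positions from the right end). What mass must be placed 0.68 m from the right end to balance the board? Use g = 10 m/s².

m ≈ 11.5 kg

Sum moments about the knife-edge (at 1.63 m from the right end) (the support reaction has zero arm there).
Bucket of sand: 22.3 × 10 = 223 N down at 1.85 m → arm 0.22 m, τ = 223 × 0.22 = 49.06 N·m counterclockwise.
Speaker: 5.64 × 10 = 56.4 N down at 2.7 m → arm 1.07 m, τ = 56.4 × 1.07 = 60.35 N·m counterclockwise.
Net moment of known loads = 109.4 N·m counterclockwise.
An unknown mass m at 0.68 m has arm 0.95 m; its moment is m·g·0.95 clockwise.
Balancing moments: m × 10 × 0.95 = 109.4, giving m = 109.4 / (10 × 0.95) = 11.5 kg.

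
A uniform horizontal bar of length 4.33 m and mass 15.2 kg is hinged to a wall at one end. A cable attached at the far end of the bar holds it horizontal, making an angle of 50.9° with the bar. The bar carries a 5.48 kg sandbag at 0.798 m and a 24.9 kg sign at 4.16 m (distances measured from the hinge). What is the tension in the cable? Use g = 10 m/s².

About the hinge:
Beam weight: 15.2 × 10 = 152 N down at 2.165 m → arm 2.165 m, τ = 152 × 2.165 = 329.1 N·m clockwise.
Sandbag: 5.48 × 10 = 54.8 N down at 0.798 m → arm 0.798 m, τ = 54.8 × 0.798 = 43.73 N·m clockwise.
Sign: 24.9 × 10 = 249 N down at 4.16 m → arm 4.16 m, τ = 249 × 4.16 = 1036 N·m clockwise.
Total clockwise load moment = 1409 N·m.
The cable tension T acts at 4.33 m; only its component perpendicular to the bar, T sinθ, produces torque. sin 50.9° = 0.776.
Balancing moments: T × 4.33 × 0.776 = 1409, giving T = 1409 / 3.36 = 419 N.

T ≈ 419 N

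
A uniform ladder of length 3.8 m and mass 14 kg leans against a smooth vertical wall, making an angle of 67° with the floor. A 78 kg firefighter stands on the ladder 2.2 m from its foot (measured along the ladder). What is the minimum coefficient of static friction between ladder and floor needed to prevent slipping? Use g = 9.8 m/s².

μ_min ≈ 0.241

Choose the foot of the ladder as the axis so the floor normal and friction both act there and drop out.
Ladder weight 14×9.8 = 137.2 N acts at 1.9 m along the ladder; its horizontal arm is 1.9·cos67° = 0.7424 m → τ = 101.9 N·m clockwise.
Firefighter: 78×9.8 = 764.4 N at 2.2 m → arm 0.8596 m → τ = 657.1 N·m clockwise.
Wall normal N acts horizontally at the top; its moment arm is the height L sinθ = 3.8·sin67° = 3.498 m, counterclockwise.
Setting net torque to zero: N × 3.498 = 759 → N = 217 N.
ΣFx = 0 ⇒ f = N_wall = 217 N. ΣFy = 0 ⇒ N_floor = 901.6 N.
μ_min = f / N_floor = 217 / 901.6 = 0.241.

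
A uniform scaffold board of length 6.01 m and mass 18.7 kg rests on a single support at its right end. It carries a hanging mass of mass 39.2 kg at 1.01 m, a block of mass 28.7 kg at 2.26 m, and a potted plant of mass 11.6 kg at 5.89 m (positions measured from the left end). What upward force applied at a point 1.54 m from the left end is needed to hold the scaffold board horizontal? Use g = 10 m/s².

F ≈ 808 N

Take moments about the right end.
Beam weight: 18.7 × 10 = 187 N down at 3.005 m → arm 3.005 m, τ = 187 × 3.005 = 561.9 N·m counterclockwise.
Hanging mass: 39.2 × 10 = 392 N down at 1.01 m → arm 5 m, τ = 392 × 5 = 1960 N·m counterclockwise.
Block: 28.7 × 10 = 287 N down at 2.26 m → arm 3.75 m, τ = 287 × 3.75 = 1076 N·m counterclockwise.
Potted plant: 11.6 × 10 = 116 N down at 5.89 m → arm 0.12 m, τ = 116 × 0.12 = 13.92 N·m counterclockwise.
Net moment of the loads = 3612 N·m counterclockwise.
The upward force F acts at a point 1.54 m from the left end, arm 4.47 m, giving F × 4.47 clockwise.
Στ = 0 ⇒ F × 4.47 = 3612 ⇒ F = 3612 / 4.47 = 808 N.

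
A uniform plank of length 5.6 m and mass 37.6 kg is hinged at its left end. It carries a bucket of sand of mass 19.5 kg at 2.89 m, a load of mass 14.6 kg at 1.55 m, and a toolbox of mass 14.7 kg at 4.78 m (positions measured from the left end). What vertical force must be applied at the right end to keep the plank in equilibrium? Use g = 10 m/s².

Sum moments about the left end (the unknown pivot reaction has zero arm there).
Beam weight: 37.6 × 10 = 376 N down at 2.8 m → arm 2.8 m, τ = 376 × 2.8 = 1053 N·m clockwise.
Bucket of sand: 19.5 × 10 = 195 N down at 2.89 m → arm 2.89 m, τ = 195 × 2.89 = 563.6 N·m clockwise.
Load: 14.6 × 10 = 146 N down at 1.55 m → arm 1.55 m, τ = 146 × 1.55 = 226.3 N·m clockwise.
Toolbox: 14.7 × 10 = 147 N down at 4.78 m → arm 4.78 m, τ = 147 × 4.78 = 702.7 N·m clockwise.
Net moment of the loads = 2546 N·m clockwise.
The upward force F acts at the right end, arm 5.6 m, giving F × 5.6 counterclockwise.
For rotational equilibrium, F × 5.6 = 2546, so F = 2546 / 5.6 = 455 N.

F ≈ 455 N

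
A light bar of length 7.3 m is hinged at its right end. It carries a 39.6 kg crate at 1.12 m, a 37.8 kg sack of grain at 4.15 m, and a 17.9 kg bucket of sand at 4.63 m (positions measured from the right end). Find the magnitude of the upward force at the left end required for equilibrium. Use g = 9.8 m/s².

Sum moments about the right end (the unknown pivot reaction has zero arm there).
Crate: 39.6 × 9.8 = 388.1 N down at 1.12 m → arm 1.12 m, τ = 388.1 × 1.12 = 434.7 N·m counterclockwise.
Sack of grain: 37.8 × 9.8 = 370.4 N down at 4.15 m → arm 4.15 m, τ = 370.4 × 4.15 = 1537 N·m counterclockwise.
Bucket of sand: 17.9 × 9.8 = 175.4 N down at 4.63 m → arm 4.63 m, τ = 175.4 × 4.63 = 812.1 N·m counterclockwise.
Net moment of the loads = 2784 N·m counterclockwise.
The upward force F acts at the left end, arm 7.3 m, giving F × 7.3 clockwise.
Στ = 0 ⇒ F × 7.3 = 2784 ⇒ F = 2784 / 7.3 = 381 N.

F ≈ 381 N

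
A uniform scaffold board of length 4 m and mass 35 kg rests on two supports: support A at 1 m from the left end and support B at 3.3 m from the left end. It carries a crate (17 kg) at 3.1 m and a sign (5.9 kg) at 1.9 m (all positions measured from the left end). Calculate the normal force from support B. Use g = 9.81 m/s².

Sum moments about support A (its reaction then has zero moment arm).
Beam weight: 35 × 9.81 = 343.4 N down at 2 m → arm 1 m, τ = 343.4 × 1 = 343.4 N·m clockwise.
Crate: 17 × 9.81 = 166.8 N down at 3.1 m → arm 2.1 m, τ = 166.8 × 2.1 = 350.3 N·m clockwise.
Sign: 5.9 × 9.81 = 57.88 N down at 1.9 m → arm 0.9 m, τ = 57.88 × 0.9 = 52.09 N·m clockwise.
Net load moment about support A = 745.8 N·m clockwise.
Reaction R at support B is upward at 3.3 m, arm 2.3 m → moment R × 2.3 counterclockwise.
Setting net torque to zero: R × 2.3 = 745.8 → R = 324 N.

R_B ≈ 324 N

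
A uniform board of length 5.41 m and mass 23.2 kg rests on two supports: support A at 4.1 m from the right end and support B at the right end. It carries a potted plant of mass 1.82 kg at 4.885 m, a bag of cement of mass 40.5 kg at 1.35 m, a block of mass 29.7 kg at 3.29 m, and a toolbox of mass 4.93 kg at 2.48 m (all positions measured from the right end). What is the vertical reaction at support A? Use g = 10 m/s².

Take moments about support B.
Beam weight: 23.2 × 10 = 232 N down at 2.705 m → arm 2.705 m, τ = 232 × 2.705 = 627.6 N·m counterclockwise.
Potted plant: 1.82 × 10 = 18.2 N down at 4.885 m → arm 4.885 m, τ = 18.2 × 4.885 = 88.91 N·m counterclockwise.
Bag of cement: 40.5 × 10 = 405 N down at 1.35 m → arm 1.35 m, τ = 405 × 1.35 = 546.8 N·m counterclockwise.
Block: 29.7 × 10 = 297 N down at 3.29 m → arm 3.29 m, τ = 297 × 3.29 = 977.1 N·m counterclockwise.
Toolbox: 4.93 × 10 = 49.3 N down at 2.48 m → arm 2.48 m, τ = 49.3 × 2.48 = 122.3 N·m counterclockwise.
Net load moment about support B = 2363 N·m counterclockwise.
Reaction R at support A is upward at 4.1 m, arm 4.1 m → moment R × 4.1 clockwise.
Στ = 0 ⇒ R × 4.1 = 2363 ⇒ R = 576 N.

R_A ≈ 576 N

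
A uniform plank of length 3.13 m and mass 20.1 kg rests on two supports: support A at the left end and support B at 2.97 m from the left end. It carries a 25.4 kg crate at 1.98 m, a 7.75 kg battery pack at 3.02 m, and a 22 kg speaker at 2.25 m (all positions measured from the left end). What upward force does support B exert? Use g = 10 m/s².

Sum moments about support A (its reaction then has zero moment arm).
Beam weight: 20.1 × 10 = 201 N down at 1.565 m → arm 1.565 m, τ = 201 × 1.565 = 314.6 N·m clockwise.
Crate: 25.4 × 10 = 254 N down at 1.98 m → arm 1.98 m, τ = 254 × 1.98 = 502.9 N·m clockwise.
Battery pack: 7.75 × 10 = 77.5 N down at 3.02 m → arm 3.02 m, τ = 77.5 × 3.02 = 234.1 N·m clockwise.
Speaker: 22 × 10 = 220 N down at 2.25 m → arm 2.25 m, τ = 220 × 2.25 = 495 N·m clockwise.
Net load moment about support A = 1547 N·m clockwise.
Reaction R at support B is upward at 2.97 m, arm 2.97 m → moment R × 2.97 counterclockwise.
Balancing moments: R × 2.97 = 1547, giving R = 521 N.

R_B ≈ 521 N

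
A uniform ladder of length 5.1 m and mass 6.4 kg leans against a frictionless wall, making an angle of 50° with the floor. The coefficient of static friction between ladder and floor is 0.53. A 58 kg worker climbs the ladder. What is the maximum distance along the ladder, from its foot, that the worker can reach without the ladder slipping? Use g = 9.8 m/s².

Sum moments about the foot of the ladder (the floor normal and friction both act there and drop out).
Ladder weight 6.4×9.8 = 62.72 N acts at 2.55 m along the ladder; its horizontal arm is 2.55·cos50° = 1.639 m → τ = 102.8 N·m clockwise.
Worker weight 58×9.8 = 568.4 N at distance d → arm d·cos50° → τ = 568.4·d·0.6428 clockwise.
Wall normal N at the top has arm L sinθ = 3.907 m counterclockwise, so Στ = 0 gives N·3.907 = 102.8 + 365.4·d.
ΣFy = 0 ⇒ N_floor = 631.1 N, so the maximum friction is μ_s·N_floor = 0.53×631.1 = 334.5 N. ΣFx = 0 ⇒ N_wall = f, so at the slipping point N = 334.5 N.
Substituting: 334.5×3.907 = 102.8 + 365.4·d ⇒ d = (1307 − 102.8) / 365.4 = 3.3 m.

d ≈ 3.3 m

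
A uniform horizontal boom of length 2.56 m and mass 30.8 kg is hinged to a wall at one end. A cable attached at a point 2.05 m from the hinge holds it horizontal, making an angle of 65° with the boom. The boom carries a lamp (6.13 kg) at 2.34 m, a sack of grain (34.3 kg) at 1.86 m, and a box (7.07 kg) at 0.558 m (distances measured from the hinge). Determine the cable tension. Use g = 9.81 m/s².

T ≈ 642 N

Taking torques about the hinge:
Beam weight: 30.8 × 9.81 = 302.1 N down at 1.28 m → arm 1.28 m, τ = 302.1 × 1.28 = 386.7 N·m clockwise.
Lamp: 6.13 × 9.81 = 60.14 N down at 2.34 m → arm 2.34 m, τ = 60.14 × 2.34 = 140.7 N·m clockwise.
Sack of grain: 34.3 × 9.81 = 336.5 N down at 1.86 m → arm 1.86 m, τ = 336.5 × 1.86 = 625.9 N·m clockwise.
Box: 7.07 × 9.81 = 69.36 N down at 0.558 m → arm 0.558 m, τ = 69.36 × 0.558 = 38.7 N·m clockwise.
Total clockwise load moment = 1192 N·m.
The cable tension T acts at 2.05 m; only its component perpendicular to the boom, T sinθ, produces torque. sin 65° = 0.9063.
Στ = 0 ⇒ T × 2.05 × 0.9063 = 1192 ⇒ T = 1192 / 1.858 = 642 N.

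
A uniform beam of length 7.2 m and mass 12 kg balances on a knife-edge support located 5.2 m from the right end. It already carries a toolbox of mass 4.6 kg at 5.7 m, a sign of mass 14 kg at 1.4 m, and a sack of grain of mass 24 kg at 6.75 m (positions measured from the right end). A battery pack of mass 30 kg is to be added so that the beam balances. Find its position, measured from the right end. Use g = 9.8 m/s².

x ≈ 6.3 m from the right end

Sum moments about the knife-edge support (at 5.2 m from the right end) (the support reaction has zero arm there).
Beam weight: 12 × 9.8 = 117.6 N down at 3.6 m → arm 1.6 m, τ = 117.6 × 1.6 = 188.2 N·m clockwise.
Toolbox: 4.6 × 9.8 = 45.08 N down at 5.7 m → arm 0.5 m, τ = 45.08 × 0.5 = 22.54 N·m counterclockwise.
Sign: 14 × 9.8 = 137.2 N down at 1.4 m → arm 3.8 m, τ = 137.2 × 3.8 = 521.4 N·m clockwise.
Sack of grain: 24 × 9.8 = 235.2 N down at 6.75 m → arm 1.55 m, τ = 235.2 × 1.55 = 364.6 N·m counterclockwise.
Net moment of existing loads = 322.5 N·m clockwise.
The battery pack weighs 30 × 9.8 = 294 N and must supply an equal counterclockwise moment, so its lever arm about the knife-edge support is 322.5 / 294 = 1.1 m.
That puts it at 5.2 + 1.1 = 6.3 m from the right end.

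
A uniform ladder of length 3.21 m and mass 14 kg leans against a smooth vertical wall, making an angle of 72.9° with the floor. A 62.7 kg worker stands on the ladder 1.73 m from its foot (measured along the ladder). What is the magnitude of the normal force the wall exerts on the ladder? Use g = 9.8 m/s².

Taking torques about the foot of the ladder:
Ladder weight 14×9.8 = 137.2 N acts at 1.605 m along the ladder; its horizontal arm is 1.605·cos72.9° = 0.4719 m → τ = 64.74 N·m clockwise.
Worker: 62.7×9.8 = 614.5 N at 1.73 m → arm 0.5087 m → τ = 312.6 N·m clockwise.
Wall normal N acts horizontally at the top; its moment arm is the height L sinθ = 3.21·sin72.9° = 3.068 m, counterclockwise.
Στ = 0 ⇒ N × 3.068 = 377.3 ⇒ N = 123 N.

N_wall ≈ 123 N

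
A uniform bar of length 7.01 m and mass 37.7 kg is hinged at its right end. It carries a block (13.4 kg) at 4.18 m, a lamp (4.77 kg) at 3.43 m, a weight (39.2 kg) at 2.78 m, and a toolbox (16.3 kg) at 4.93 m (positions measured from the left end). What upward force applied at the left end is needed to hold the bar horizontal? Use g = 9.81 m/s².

Taking torques about the right end:
Beam weight: 37.7 × 9.81 = 369.8 N down at 3.505 m → arm 3.505 m, τ = 369.8 × 3.505 = 1296 N·m counterclockwise.
Block: 13.4 × 9.81 = 131.5 N down at 4.18 m → arm 2.83 m, τ = 131.5 × 2.83 = 372.1 N·m counterclockwise.
Lamp: 4.77 × 9.81 = 46.79 N down at 3.43 m → arm 3.58 m, τ = 46.79 × 3.58 = 167.5 N·m counterclockwise.
Weight: 39.2 × 9.81 = 384.6 N down at 2.78 m → arm 4.23 m, τ = 384.6 × 4.23 = 1627 N·m counterclockwise.
Toolbox: 16.3 × 9.81 = 159.9 N down at 4.93 m → arm 2.08 m, τ = 159.9 × 2.08 = 332.6 N·m counterclockwise.
Net moment of the loads = 3795 N·m counterclockwise.
The upward force F acts at the left end, arm 7.01 m, giving F × 7.01 clockwise.
Setting net torque to zero: F × 7.01 = 3795 → F = 3795 / 7.01 = 541 N.

F ≈ 541 N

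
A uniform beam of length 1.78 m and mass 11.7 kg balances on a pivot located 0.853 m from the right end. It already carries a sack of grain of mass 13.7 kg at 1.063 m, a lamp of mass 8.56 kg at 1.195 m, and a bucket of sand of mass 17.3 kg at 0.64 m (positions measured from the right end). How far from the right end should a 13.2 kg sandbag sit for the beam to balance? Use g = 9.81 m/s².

Taking torques about the pivot (at 0.853 m from the right end):
Beam weight: 11.7 × 9.81 = 114.8 N down at 0.89 m → arm 0.037 m, τ = 114.8 × 0.037 = 4.248 N·m counterclockwise.
Sack of grain: 13.7 × 9.81 = 134.4 N down at 1.063 m → arm 0.21 m, τ = 134.4 × 0.21 = 28.22 N·m counterclockwise.
Lamp: 8.56 × 9.81 = 83.97 N down at 1.195 m → arm 0.342 m, τ = 83.97 × 0.342 = 28.72 N·m counterclockwise.
Bucket of sand: 17.3 × 9.81 = 169.7 N down at 0.64 m → arm 0.213 m, τ = 169.7 × 0.213 = 36.15 N·m clockwise.
Net moment of existing loads = 25.04 N·m counterclockwise.
The sandbag weighs 13.2 × 9.81 = 129.5 N and must supply an equal clockwise moment, so its lever arm about the pivot is 25.04 / 129.5 = 0.193 m.
That puts it at 0.853 − 0.193 = 0.66 m from the right end.

x ≈ 0.66 m from the right end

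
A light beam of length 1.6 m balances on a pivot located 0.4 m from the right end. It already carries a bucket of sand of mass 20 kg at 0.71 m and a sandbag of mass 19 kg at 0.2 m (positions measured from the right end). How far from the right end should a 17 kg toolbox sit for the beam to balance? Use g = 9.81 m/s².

x ≈ 0.259 m from the right end

Take moments about the pivot (at 0.4 m from the right end).
Bucket of sand: 20 × 9.81 = 196.2 N down at 0.71 m → arm 0.31 m, τ = 196.2 × 0.31 = 60.82 N·m counterclockwise.
Sandbag: 19 × 9.81 = 186.4 N down at 0.2 m → arm 0.2 m, τ = 186.4 × 0.2 = 37.28 N·m clockwise.
Net moment of existing loads = 23.54 N·m counterclockwise.
The toolbox weighs 17 × 9.81 = 166.8 N and must supply an equal clockwise moment, so its lever arm about the pivot is 23.54 / 166.8 = 0.141 m.
That puts it at 0.4 − 0.141 = 0.259 m from the right end.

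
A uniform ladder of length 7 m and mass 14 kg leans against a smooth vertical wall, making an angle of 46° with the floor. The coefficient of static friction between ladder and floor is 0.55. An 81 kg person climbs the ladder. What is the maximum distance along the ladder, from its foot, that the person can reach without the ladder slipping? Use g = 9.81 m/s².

d ≈ 4.07 m

Take moments about the foot of the ladder.
Ladder weight 14×9.81 = 137.3 N acts at 3.5 m along the ladder; its horizontal arm is 3.5·cos46° = 2.431 m → τ = 333.8 N·m clockwise.
Person weight 81×9.81 = 794.6 N at distance d → arm d·cos46° → τ = 794.6·d·0.6947 clockwise.
Wall normal N at the top has arm L sinθ = 5.035 m counterclockwise, so Στ = 0 gives N·5.035 = 333.8 + 552·d.
ΣFy = 0 ⇒ N_floor = 931.9 N, so the maximum friction is μ_s·N_floor = 0.55×931.9 = 512.5 N. ΣFx = 0 ⇒ N_wall = f, so at the slipping point N = 512.5 N.
Substituting: 512.5×5.035 = 333.8 + 552·d ⇒ d = (2580 − 333.8) / 552 = 4.07 m.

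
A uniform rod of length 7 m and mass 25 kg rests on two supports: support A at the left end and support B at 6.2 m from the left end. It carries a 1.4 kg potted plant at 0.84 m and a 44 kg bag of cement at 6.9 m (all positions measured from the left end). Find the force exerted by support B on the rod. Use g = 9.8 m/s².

About support A:
Beam weight: 25 × 9.8 = 245 N down at 3.5 m → arm 3.5 m, τ = 245 × 3.5 = 857.5 N·m clockwise.
Potted plant: 1.4 × 9.8 = 13.72 N down at 0.84 m → arm 0.84 m, τ = 13.72 × 0.84 = 11.52 N·m clockwise.
Bag of cement: 44 × 9.8 = 431.2 N down at 6.9 m → arm 6.9 m, τ = 431.2 × 6.9 = 2975 N·m clockwise.
Net load moment about support A = 3844 N·m clockwise.
Reaction R at support B is upward at 6.2 m, arm 6.2 m → moment R × 6.2 counterclockwise.
For rotational equilibrium, R × 6.2 = 3844, so R = 620 N.

R_B ≈ 620 N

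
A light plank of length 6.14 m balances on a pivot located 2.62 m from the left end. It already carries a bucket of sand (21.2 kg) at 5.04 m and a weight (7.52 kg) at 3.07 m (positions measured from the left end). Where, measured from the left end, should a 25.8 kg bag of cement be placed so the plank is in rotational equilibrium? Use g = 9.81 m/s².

x ≈ 0.5 m from the left end

Sum moments about the pivot (at 2.62 m from the left end) (the support reaction has zero arm there).
Bucket of sand: 21.2 × 9.81 = 208 N down at 5.04 m → arm 2.42 m, τ = 208 × 2.42 = 503.4 N·m clockwise.
Weight: 7.52 × 9.81 = 73.77 N down at 3.07 m → arm 0.45 m, τ = 73.77 × 0.45 = 33.2 N·m clockwise.
Net moment of existing loads = 536.6 N·m clockwise.
The bag of cement weighs 25.8 × 9.81 = 253.1 N and must supply an equal counterclockwise moment, so its lever arm about the pivot is 536.6 / 253.1 = 2.12 m.
That puts it at 2.62 − 2.12 = 0.5 m from the left end.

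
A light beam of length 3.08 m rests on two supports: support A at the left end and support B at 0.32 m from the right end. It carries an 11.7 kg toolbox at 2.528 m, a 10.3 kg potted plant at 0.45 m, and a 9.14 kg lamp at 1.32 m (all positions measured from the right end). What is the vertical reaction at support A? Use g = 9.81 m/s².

R_A ≈ 129 N

Sum moments about support B (its reaction then has zero moment arm).
Toolbox: 11.7 × 9.81 = 114.8 N down at 2.528 m → arm 2.208 m, τ = 114.8 × 2.208 = 253.5 N·m counterclockwise.
Potted plant: 10.3 × 9.81 = 101 N down at 0.45 m → arm 0.13 m, τ = 101 × 0.13 = 13.13 N·m counterclockwise.
Lamp: 9.14 × 9.81 = 89.66 N down at 1.32 m → arm 1 m, τ = 89.66 × 1 = 89.66 N·m counterclockwise.
Net load moment about support B = 356.3 N·m counterclockwise.
Reaction R at support A is upward at 3.08 m, arm 2.76 m → moment R × 2.76 clockwise.
Στ = 0 ⇒ R × 2.76 = 356.3 ⇒ R = 129 N.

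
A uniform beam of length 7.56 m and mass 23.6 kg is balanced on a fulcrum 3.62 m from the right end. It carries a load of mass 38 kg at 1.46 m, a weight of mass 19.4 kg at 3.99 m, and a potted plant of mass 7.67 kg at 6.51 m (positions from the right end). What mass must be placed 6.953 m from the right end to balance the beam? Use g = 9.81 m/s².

Taking torques about the fulcrum (at 3.62 m from the right end):
Beam weight: 23.6 × 9.81 = 231.5 N down at 3.78 m → arm 0.16 m, τ = 231.5 × 0.16 = 37.04 N·m counterclockwise.
Load: 38 × 9.81 = 372.8 N down at 1.46 m → arm 2.16 m, τ = 372.8 × 2.16 = 805.2 N·m clockwise.
Weight: 19.4 × 9.81 = 190.3 N down at 3.99 m → arm 0.37 m, τ = 190.3 × 0.37 = 70.41 N·m counterclockwise.
Potted plant: 7.67 × 9.81 = 75.24 N down at 6.51 m → arm 2.89 m, τ = 75.24 × 2.89 = 217.4 N·m counterclockwise.
Net moment of known loads = 480.4 N·m clockwise.
An unknown mass m at 6.953 m has arm 3.333 m; its moment is m·g·3.333 counterclockwise.
For rotational equilibrium, m × 9.81 × 3.333 = 480.4, so m = 480.4 / (9.81 × 3.333) = 14.7 kg.

m ≈ 14.7 kg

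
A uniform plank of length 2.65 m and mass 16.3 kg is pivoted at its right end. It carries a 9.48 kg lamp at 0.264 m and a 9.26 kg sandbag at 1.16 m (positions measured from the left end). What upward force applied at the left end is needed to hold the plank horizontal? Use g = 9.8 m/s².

Sum moments about the right end (the unknown pivot reaction has zero arm there).
Beam weight: 16.3 × 9.8 = 159.7 N down at 1.325 m → arm 1.325 m, τ = 159.7 × 1.325 = 211.6 N·m counterclockwise.
Lamp: 9.48 × 9.8 = 92.9 N down at 0.264 m → arm 2.386 m, τ = 92.9 × 2.386 = 221.7 N·m counterclockwise.
Sandbag: 9.26 × 9.8 = 90.75 N down at 1.16 m → arm 1.49 m, τ = 90.75 × 1.49 = 135.2 N·m counterclockwise.
Net moment of the loads = 568.5 N·m counterclockwise.
The upward force F acts at the left end, arm 2.65 m, giving F × 2.65 clockwise.
Balancing moments: F × 2.65 = 568.5, giving F = 568.5 / 2.65 = 215 N.

F ≈ 215 N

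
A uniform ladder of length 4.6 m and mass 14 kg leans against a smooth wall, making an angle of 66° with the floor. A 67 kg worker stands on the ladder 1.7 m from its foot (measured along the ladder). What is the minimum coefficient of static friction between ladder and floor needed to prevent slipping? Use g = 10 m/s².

Sum moments about the foot of the ladder (the floor normal and friction both act there and drop out).
Ladder weight 14×10 = 140 N acts at 2.3 m along the ladder; its horizontal arm is 2.3·cos66° = 0.9355 m → τ = 131 N·m clockwise.
Worker: 67×10 = 670 N at 1.7 m → arm 0.6915 m → τ = 463.3 N·m clockwise.
Wall normal N acts horizontally at the top; its moment arm is the height L sinθ = 4.6·sin66° = 4.202 m, counterclockwise.
Balancing moments: N × 4.202 = 594.3, giving N = 141.4 N.
ΣFx = 0 ⇒ f = N_wall = 141.4 N. ΣFy = 0 ⇒ N_floor = 810 N.
μ_min = f / N_floor = 141.4 / 810 = 0.175.

μ_min ≈ 0.175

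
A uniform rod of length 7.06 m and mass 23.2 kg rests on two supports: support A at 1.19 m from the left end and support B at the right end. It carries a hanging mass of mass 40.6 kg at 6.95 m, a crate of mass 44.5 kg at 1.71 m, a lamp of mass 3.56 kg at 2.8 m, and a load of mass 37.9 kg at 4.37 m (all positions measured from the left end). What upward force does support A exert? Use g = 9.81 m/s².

R_A ≈ 738 N

Take moments about support B.
Beam weight: 23.2 × 9.81 = 227.6 N down at 3.53 m → arm 3.53 m, τ = 227.6 × 3.53 = 803.4 N·m counterclockwise.
Hanging mass: 40.6 × 9.81 = 398.3 N down at 6.95 m → arm 0.11 m, τ = 398.3 × 0.11 = 43.81 N·m counterclockwise.
Crate: 44.5 × 9.81 = 436.5 N down at 1.71 m → arm 5.35 m, τ = 436.5 × 5.35 = 2335 N·m counterclockwise.
Lamp: 3.56 × 9.81 = 34.92 N down at 2.8 m → arm 4.26 m, τ = 34.92 × 4.26 = 148.8 N·m counterclockwise.
Load: 37.9 × 9.81 = 371.8 N down at 4.37 m → arm 2.69 m, τ = 371.8 × 2.69 = 1000 N·m counterclockwise.
Net load moment about support B = 4331 N·m counterclockwise.
Reaction R at support A is upward at 1.19 m, arm 5.87 m → moment R × 5.87 clockwise.
Balancing moments: R × 5.87 = 4331, giving R = 738 N.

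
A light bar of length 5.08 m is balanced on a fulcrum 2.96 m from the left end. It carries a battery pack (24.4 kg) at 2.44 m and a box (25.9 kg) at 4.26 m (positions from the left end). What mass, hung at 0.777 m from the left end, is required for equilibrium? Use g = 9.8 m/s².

Taking torques about the fulcrum (at 2.96 m from the left end):
Battery pack: 24.4 × 9.8 = 239.1 N down at 2.44 m → arm 0.52 m, τ = 239.1 × 0.52 = 124.3 N·m counterclockwise.
Box: 25.9 × 9.8 = 253.8 N down at 4.26 m → arm 1.3 m, τ = 253.8 × 1.3 = 329.9 N·m clockwise.
Net moment of known loads = 205.6 N·m clockwise.
An unknown mass m at 0.777 m has arm 2.183 m; its moment is m·g·2.183 counterclockwise.
Στ = 0 ⇒ m × 9.8 × 2.183 = 205.6 ⇒ m = 205.6 / (9.8 × 2.183) = 9.61 kg.

m ≈ 9.61 kg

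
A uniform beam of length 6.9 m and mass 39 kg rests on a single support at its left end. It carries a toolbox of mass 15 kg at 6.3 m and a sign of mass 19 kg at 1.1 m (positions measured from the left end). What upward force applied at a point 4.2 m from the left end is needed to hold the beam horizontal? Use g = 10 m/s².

F ≈ 595 N

Sum moments about the left end (the unknown pivot reaction has zero arm there).
Beam weight: 39 × 10 = 390 N down at 3.45 m → arm 3.45 m, τ = 390 × 3.45 = 1346 N·m clockwise.
Toolbox: 15 × 10 = 150 N down at 6.3 m → arm 6.3 m, τ = 150 × 6.3 = 945 N·m clockwise.
Sign: 19 × 10 = 190 N down at 1.1 m → arm 1.1 m, τ = 190 × 1.1 = 209 N·m clockwise.
Net moment of the loads = 2500 N·m clockwise.
The upward force F acts at a point 4.2 m from the left end, arm 4.2 m, giving F × 4.2 counterclockwise.
Balancing moments: F × 4.2 = 2500, giving F = 2500 / 4.2 = 595 N.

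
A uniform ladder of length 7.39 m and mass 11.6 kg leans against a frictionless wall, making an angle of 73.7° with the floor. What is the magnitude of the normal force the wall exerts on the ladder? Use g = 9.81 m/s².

About the foot of the ladder:
Ladder weight 11.6×9.81 = 113.8 N acts at 3.695 m along the ladder; its horizontal arm is 3.695·cos73.7° = 1.037 m → τ = 118 N·m clockwise.
Wall normal N acts horizontally at the top; its moment arm is the height L sinθ = 7.39·sin73.7° = 7.093 m, counterclockwise.
Balancing moments: N × 7.093 = 118, giving N = 16.6 N.

N_wall ≈ 16.6 N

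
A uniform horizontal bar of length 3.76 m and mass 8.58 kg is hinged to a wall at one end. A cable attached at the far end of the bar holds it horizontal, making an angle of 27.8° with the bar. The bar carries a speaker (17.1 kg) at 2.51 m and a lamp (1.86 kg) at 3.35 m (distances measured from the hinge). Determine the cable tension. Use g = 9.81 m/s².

T ≈ 365 N

Take moments about the hinge.
Beam weight: 8.58 × 9.81 = 84.17 N down at 1.88 m → arm 1.88 m, τ = 84.17 × 1.88 = 158.2 N·m clockwise.
Speaker: 17.1 × 9.81 = 167.8 N down at 2.51 m → arm 2.51 m, τ = 167.8 × 2.51 = 421.2 N·m clockwise.
Lamp: 1.86 × 9.81 = 18.25 N down at 3.35 m → arm 3.35 m, τ = 18.25 × 3.35 = 61.14 N·m clockwise.
Total clockwise load moment = 640.5 N·m.
The cable tension T acts at 3.76 m; only its component perpendicular to the bar, T sinθ, produces torque. sin 27.8° = 0.4664.
Στ = 0 ⇒ T × 3.76 × 0.4664 = 640.5 ⇒ T = 640.5 / 1.754 = 365 N.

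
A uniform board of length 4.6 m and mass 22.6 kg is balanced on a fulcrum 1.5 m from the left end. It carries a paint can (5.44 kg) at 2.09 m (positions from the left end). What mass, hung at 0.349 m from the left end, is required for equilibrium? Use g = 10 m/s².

m ≈ 18.5 kg

Take moments about the fulcrum (at 1.5 m from the left end).
Beam weight: 22.6 × 10 = 226 N down at 2.3 m → arm 0.8 m, τ = 226 × 0.8 = 180.8 N·m clockwise.
Paint can: 5.44 × 10 = 54.4 N down at 2.09 m → arm 0.59 m, τ = 54.4 × 0.59 = 32.1 N·m clockwise.
Net moment of known loads = 212.9 N·m clockwise.
An unknown mass m at 0.349 m has arm 1.151 m; its moment is m·g·1.151 counterclockwise.
For rotational equilibrium, m × 10 × 1.151 = 212.9, so m = 212.9 / (10 × 1.151) = 18.5 kg.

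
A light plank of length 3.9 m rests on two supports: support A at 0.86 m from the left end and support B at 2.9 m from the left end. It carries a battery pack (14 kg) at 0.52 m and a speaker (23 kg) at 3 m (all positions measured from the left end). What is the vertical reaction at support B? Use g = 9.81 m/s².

Taking torques about support A:
Battery pack: 14 × 9.81 = 137.3 N down at 0.52 m → arm 0.34 m, τ = 137.3 × 0.34 = 46.68 N·m counterclockwise.
Speaker: 23 × 9.81 = 225.6 N down at 3 m → arm 2.14 m, τ = 225.6 × 2.14 = 482.8 N·m clockwise.
Net load moment about support A = 436.1 N·m clockwise.
Reaction R at support B is upward at 2.9 m, arm 2.04 m → moment R × 2.04 counterclockwise.
For rotational equilibrium, R × 2.04 = 436.1, so R = 214 N.

R_B ≈ 214 N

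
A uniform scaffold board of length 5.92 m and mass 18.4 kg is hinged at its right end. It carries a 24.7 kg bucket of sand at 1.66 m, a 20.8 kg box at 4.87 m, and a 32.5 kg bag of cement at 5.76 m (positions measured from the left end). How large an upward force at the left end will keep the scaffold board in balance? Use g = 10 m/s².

About the right end:
Beam weight: 18.4 × 10 = 184 N down at 2.96 m → arm 2.96 m, τ = 184 × 2.96 = 544.6 N·m counterclockwise.
Bucket of sand: 24.7 × 10 = 247 N down at 1.66 m → arm 4.26 m, τ = 247 × 4.26 = 1052 N·m counterclockwise.
Box: 20.8 × 10 = 208 N down at 4.87 m → arm 1.05 m, τ = 208 × 1.05 = 218.4 N·m counterclockwise.
Bag of cement: 32.5 × 10 = 325 N down at 5.76 m → arm 0.16 m, τ = 325 × 0.16 = 52 N·m counterclockwise.
Net moment of the loads = 1867 N·m counterclockwise.
The upward force F acts at the left end, arm 5.92 m, giving F × 5.92 clockwise.
Balancing moments: F × 5.92 = 1867, giving F = 1867 / 5.92 = 315 N.

F ≈ 315 N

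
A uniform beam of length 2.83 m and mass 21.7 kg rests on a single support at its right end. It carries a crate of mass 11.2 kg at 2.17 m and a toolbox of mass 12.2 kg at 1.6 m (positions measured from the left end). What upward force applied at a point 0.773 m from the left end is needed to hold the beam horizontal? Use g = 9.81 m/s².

F ≈ 253 N

About the right end:
Beam weight: 21.7 × 9.81 = 212.9 N down at 1.415 m → arm 1.415 m, τ = 212.9 × 1.415 = 301.3 N·m counterclockwise.
Crate: 11.2 × 9.81 = 109.9 N down at 2.17 m → arm 0.66 m, τ = 109.9 × 0.66 = 72.53 N·m counterclockwise.
Toolbox: 12.2 × 9.81 = 119.7 N down at 1.6 m → arm 1.23 m, τ = 119.7 × 1.23 = 147.2 N·m counterclockwise.
Net moment of the loads = 521 N·m counterclockwise.
The upward force F acts at a point 0.773 m from the left end, arm 2.057 m, giving F × 2.057 clockwise.
For rotational equilibrium, F × 2.057 = 521, so F = 521 / 2.057 = 253 N.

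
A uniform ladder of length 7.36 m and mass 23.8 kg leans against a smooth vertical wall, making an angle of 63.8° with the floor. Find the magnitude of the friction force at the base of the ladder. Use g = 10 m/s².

Taking torques about the foot of the ladder:
Ladder weight 23.8×10 = 238 N acts at 3.68 m along the ladder; its horizontal arm is 3.68·cos63.8° = 1.625 m → τ = 386.8 N·m clockwise.
Wall normal N acts horizontally at the top; its moment arm is the height L sinθ = 7.36·sin63.8° = 6.604 m, counterclockwise.
Balancing moments: N × 6.604 = 386.8, giving N = 58.6 N.
ΣFx = 0: friction at the foot balances the wall's push, so f = N_wall = 58.6 N.

f ≈ 58.6 N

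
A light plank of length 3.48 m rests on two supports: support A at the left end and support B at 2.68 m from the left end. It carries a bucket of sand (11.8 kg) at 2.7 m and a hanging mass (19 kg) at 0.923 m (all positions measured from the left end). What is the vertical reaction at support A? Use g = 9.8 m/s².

Sum moments about support B (its reaction then has zero moment arm).
Bucket of sand: 11.8 × 9.8 = 115.6 N down at 2.7 m → arm 0.02 m, τ = 115.6 × 0.02 = 2.312 N·m clockwise.
Hanging mass: 19 × 9.8 = 186.2 N down at 0.923 m → arm 1.757 m, τ = 186.2 × 1.757 = 327.2 N·m counterclockwise.
Net load moment about support B = 324.9 N·m counterclockwise.
Reaction R at support A is upward at 0 m, arm 2.68 m → moment R × 2.68 clockwise.
Balancing moments: R × 2.68 = 324.9, giving R = 121 N.

R_A ≈ 121 N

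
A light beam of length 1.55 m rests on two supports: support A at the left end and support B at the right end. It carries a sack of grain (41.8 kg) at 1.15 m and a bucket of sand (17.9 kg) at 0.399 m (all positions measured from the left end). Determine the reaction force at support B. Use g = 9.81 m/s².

R_B ≈ 349 N

Choose support A as the axis so its reaction then has zero moment arm.
Sack of grain: 41.8 × 9.81 = 410.1 N down at 1.15 m → arm 1.15 m, τ = 410.1 × 1.15 = 471.6 N·m clockwise.
Bucket of sand: 17.9 × 9.81 = 175.6 N down at 0.399 m → arm 0.399 m, τ = 175.6 × 0.399 = 70.06 N·m clockwise.
Net load moment about support A = 541.7 N·m clockwise.
Reaction R at support B is upward at 1.55 m, arm 1.55 m → moment R × 1.55 counterclockwise.
For rotational equilibrium, R × 1.55 = 541.7, so R = 349 N.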